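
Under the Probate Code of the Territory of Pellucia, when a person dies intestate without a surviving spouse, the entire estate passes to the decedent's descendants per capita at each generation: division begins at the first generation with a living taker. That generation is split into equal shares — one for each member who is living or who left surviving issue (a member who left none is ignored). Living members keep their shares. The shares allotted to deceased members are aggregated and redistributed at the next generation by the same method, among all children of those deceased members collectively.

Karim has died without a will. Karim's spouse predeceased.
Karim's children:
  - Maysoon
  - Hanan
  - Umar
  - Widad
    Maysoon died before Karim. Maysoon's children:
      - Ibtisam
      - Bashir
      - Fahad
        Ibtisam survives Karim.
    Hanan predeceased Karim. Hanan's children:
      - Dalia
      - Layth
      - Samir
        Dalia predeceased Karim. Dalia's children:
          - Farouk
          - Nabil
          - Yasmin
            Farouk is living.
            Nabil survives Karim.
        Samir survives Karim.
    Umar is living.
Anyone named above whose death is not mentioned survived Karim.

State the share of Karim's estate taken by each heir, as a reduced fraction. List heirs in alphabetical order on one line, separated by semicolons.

Bashir 1/12; Fahad 1/12; Farouk 1/36; Ibtisam 1/12; Layth 1/12; Nabil 1/36; Samir 1/12; Umar 1/4; Widad 1/4; Yasmin 1/36

There is no surviving spouse, so the entire estate passes to Karim's descendants per capita at each generation.
At generation 1 (Maysoon, Hanan, Umar, Widad) there are 4 shares of (1)/4 = 1/4 each.
Living: Umar and Widad — each takes 1/4.
Deceased: Maysoon and Hanan. Their combined 1/2 is pooled and carried to generation 2.
At generation 2 (Ibtisam, Bashir, Fahad, Dalia, Layth, Samir) there are 6 shares of (1/2)/6 = 1/12 each.
Living: Ibtisam, Bashir, Fahad, Layth, and Samir — each takes 1/12.
Deceased: Dalia. That 1/12 share is carried to generation 3.
At generation 3 (Farouk, Nabil, Yasmin) there are 3 shares of (1/12)/3 = 1/36 each.
Living: Farouk, Nabil, and Yasmin — each takes 1/36.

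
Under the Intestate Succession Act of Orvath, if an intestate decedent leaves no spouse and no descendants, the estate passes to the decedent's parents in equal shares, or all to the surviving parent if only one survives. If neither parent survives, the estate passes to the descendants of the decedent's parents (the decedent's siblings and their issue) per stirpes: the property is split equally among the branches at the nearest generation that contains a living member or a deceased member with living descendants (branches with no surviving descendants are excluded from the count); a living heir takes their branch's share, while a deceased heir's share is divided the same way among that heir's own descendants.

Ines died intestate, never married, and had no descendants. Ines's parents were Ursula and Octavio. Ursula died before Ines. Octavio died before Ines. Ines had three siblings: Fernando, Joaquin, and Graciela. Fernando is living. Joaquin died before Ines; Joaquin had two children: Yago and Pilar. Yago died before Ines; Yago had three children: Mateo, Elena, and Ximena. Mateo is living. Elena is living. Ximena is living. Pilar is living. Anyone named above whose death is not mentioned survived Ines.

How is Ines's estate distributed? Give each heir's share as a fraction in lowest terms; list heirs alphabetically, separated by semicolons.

Neither parent survives and there are no descendants, so the estate passes to Ines's siblings and their issue per stirpes.
The estate is divided into 3 equal shares of 1/3 among Fernando, Joaquin, Graciela.
Fernando is living and takes 1/3.
Joaquin predeceased; the 1/3 allotted to Joaquin's branch passes to Joaquin's issue by representation.
The 1/3 is divided into 2 equal shares of 1/6 among Yago, Pilar.
Yago predeceased; the 1/6 allotted to Yago's branch passes to Yago's issue by representation.
The 1/6 is divided into 3 equal shares of 1/18 among Mateo, Elena, Ximena.
Mateo is living and takes 1/18.
Elena is living and takes 1/18.
Ximena is living and takes 1/18.
Pilar is living and takes 1/6.
Graciela is living and takes 1/3.

Elena 1/18; Fernando 1/3; Graciela 1/3; Mateo 1/18; Pilar 1/6; Ximena 1/18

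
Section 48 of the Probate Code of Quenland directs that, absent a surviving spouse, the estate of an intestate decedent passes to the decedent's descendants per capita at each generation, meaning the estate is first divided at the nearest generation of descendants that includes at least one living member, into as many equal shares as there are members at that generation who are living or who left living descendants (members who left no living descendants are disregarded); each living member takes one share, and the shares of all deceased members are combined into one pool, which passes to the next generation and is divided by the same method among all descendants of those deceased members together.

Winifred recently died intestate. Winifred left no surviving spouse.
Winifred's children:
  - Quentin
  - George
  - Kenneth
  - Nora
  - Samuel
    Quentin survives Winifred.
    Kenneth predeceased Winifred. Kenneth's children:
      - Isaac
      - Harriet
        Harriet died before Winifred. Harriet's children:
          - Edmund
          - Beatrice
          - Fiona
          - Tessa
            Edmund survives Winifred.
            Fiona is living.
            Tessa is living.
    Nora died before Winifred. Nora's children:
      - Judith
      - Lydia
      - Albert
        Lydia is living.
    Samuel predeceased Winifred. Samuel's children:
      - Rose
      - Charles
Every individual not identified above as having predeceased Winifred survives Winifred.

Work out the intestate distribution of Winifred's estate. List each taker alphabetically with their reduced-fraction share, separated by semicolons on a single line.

There is no surviving spouse, so the entire estate passes to Winifred's descendants per capita at each generation.
At generation 1 (Quentin, George, Kenneth, Nora, Samuel) there are 5 shares of (1)/5 = 1/5 each.
Living: Quentin and George — each takes 1/5.
Deceased: Kenneth, Nora, and Samuel. Their combined 3/5 is pooled and carried to generation 2.
At generation 2 (Isaac, Harriet, Judith, Lydia, Albert, Rose, Charles) there are 7 shares of (3/5)/7 = 3/35 each.
Living: Isaac, Judith, Lydia, Albert, Rose, and Charles — each takes 3/35.
Deceased: Harriet. That 3/35 share is carried to generation 3.
At generation 3 (Edmund, Beatrice, Fiona, Tessa) there are 4 shares of (3/35)/4 = 3/140 each.
Living: Edmund, Beatrice, Fiona, and Tessa — each takes 3/140.

Albert 3/35; Beatrice 3/140; Charles 3/35; Edmund 3/140; Fiona 3/140; George 1/5; Isaac 3/35; Judith 3/35; Lydia 3/35; Quentin 1/5; Rose 3/35; Tessa 3/140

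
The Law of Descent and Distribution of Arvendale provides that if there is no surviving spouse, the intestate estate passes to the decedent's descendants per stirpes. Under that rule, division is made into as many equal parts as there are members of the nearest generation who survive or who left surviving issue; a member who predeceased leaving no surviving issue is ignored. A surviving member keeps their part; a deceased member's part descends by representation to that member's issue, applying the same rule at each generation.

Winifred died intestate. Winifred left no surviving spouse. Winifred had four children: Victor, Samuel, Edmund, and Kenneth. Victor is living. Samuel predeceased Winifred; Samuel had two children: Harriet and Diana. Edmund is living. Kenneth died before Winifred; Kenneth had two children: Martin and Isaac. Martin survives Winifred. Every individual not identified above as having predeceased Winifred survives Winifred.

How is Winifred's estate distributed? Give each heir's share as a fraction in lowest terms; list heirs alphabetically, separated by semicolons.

There is no surviving spouse, so the entire estate passes to Winifred's descendants per stirpes.
The estate is divided into 4 equal shares of 1/4 among Victor, Samuel, Edmund, Kenneth.
Victor is living and takes 1/4.
Samuel predeceased; the 1/4 allotted to Samuel's branch passes to Samuel's issue by representation.
The 1/4 is divided into 2 equal shares of 1/8 among Harriet, Diana.
Harriet is living and takes 1/8.
Diana is living and takes 1/8.
Edmund is living and takes 1/4.
Kenneth predeceased; the 1/4 allotted to Kenneth's branch passes to Kenneth's issue by representation.
The 1/4 is divided into 2 equal shares of 1/8 among Martin, Isaac.
Martin is living and takes 1/8.
Isaac is living and takes 1/8.

Diana 1/8; Edmund 1/4; Harriet 1/8; Isaac 1/8; Martin 1/8; Victor 1/4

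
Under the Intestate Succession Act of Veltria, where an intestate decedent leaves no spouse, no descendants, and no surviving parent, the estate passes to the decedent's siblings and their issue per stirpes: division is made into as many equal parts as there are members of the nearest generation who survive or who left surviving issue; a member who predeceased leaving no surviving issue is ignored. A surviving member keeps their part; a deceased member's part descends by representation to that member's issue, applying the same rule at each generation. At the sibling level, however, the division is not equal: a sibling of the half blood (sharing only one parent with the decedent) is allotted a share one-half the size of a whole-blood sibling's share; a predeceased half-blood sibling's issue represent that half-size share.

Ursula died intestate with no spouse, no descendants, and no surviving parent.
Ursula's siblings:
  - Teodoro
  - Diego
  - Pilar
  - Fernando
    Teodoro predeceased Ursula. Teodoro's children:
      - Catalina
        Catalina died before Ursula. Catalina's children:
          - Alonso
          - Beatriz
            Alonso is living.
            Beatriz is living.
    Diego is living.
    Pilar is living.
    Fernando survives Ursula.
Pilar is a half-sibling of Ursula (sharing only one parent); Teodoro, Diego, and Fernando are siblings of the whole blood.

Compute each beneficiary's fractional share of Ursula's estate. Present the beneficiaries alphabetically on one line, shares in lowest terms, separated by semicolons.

Alonso 1/7; Beatriz 1/7; Diego 2/7; Fernando 2/7; Pilar 1/7

No spouse, descendants, or parent survives, so the estate passes to Ursula's siblings per stirpes.
Half-blood siblings count for one-half the weight of whole-blood siblings at the initial division.
Dividing 1 in proportion to weights (total weight 7/2): Teodoro (weight 1) → 2/7; Diego (weight 1) → 2/7; Pilar (weight 1/2) → 1/7; Fernando (weight 1) → 2/7.
Teodoro predeceased; the 2/7 allotted to Teodoro's branch passes to Teodoro's issue by representation.
Catalina's line is the sole branch at this level, so the full 2/7 passes to Catalina's issue by representation.
The 2/7 is divided into 2 equal shares of 1/7 among Alonso, Beatriz.
Alonso is living and takes 1/7.
Beatriz is living and takes 1/7.
Diego is living and takes 2/7.
Pilar is living and takes 1/7.
Fernando is living and takes 2/7.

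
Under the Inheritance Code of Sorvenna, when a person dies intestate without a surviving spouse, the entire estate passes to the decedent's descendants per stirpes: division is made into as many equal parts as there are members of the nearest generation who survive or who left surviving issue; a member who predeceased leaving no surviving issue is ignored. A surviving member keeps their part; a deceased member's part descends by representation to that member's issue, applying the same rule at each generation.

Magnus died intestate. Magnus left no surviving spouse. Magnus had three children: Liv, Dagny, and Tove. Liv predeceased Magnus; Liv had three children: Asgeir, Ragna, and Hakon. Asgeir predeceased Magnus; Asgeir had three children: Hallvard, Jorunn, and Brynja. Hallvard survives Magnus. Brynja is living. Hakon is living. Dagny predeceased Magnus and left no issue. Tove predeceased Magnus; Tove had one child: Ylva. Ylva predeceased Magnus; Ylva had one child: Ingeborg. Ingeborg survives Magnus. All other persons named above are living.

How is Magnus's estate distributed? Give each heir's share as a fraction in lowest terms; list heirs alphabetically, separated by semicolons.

There is no surviving spouse, so the entire estate passes to Magnus's descendants per stirpes.
Dagny left no surviving issue, so that branch lapses and is disregarded.
The estate is divided into 2 equal shares of 1/2 among Liv, Tove.
Liv predeceased; the 1/2 allotted to Liv's branch passes to Liv's issue by representation.
The 1/2 is divided into 3 equal shares of 1/6 among Asgeir, Ragna, Hakon.
Asgeir predeceased; the 1/6 allotted to Asgeir's branch passes to Asgeir's issue by representation.
The 1/6 is divided into 3 equal shares of 1/18 among Hallvard, Jorunn, Brynja.
Hallvard is living and takes 1/18.
Jorunn is living and takes 1/18.
Brynja is living and takes 1/18.
Ragna is living and takes 1/6.
Hakon is living and takes 1/6.
Tove predeceased; the 1/2 allotted to Tove's branch passes to Tove's issue by representation.
Ylva's line is the sole branch at this level, so the full 1/2 passes to Ylva's issue by representation.
Ingeborg is the sole taker at this level and receives the full 1/2.

Brynja 1/18; Hakon 1/6; Hallvard 1/18; Ingeborg 1/2; Jorunn 1/18; Ragna 1/6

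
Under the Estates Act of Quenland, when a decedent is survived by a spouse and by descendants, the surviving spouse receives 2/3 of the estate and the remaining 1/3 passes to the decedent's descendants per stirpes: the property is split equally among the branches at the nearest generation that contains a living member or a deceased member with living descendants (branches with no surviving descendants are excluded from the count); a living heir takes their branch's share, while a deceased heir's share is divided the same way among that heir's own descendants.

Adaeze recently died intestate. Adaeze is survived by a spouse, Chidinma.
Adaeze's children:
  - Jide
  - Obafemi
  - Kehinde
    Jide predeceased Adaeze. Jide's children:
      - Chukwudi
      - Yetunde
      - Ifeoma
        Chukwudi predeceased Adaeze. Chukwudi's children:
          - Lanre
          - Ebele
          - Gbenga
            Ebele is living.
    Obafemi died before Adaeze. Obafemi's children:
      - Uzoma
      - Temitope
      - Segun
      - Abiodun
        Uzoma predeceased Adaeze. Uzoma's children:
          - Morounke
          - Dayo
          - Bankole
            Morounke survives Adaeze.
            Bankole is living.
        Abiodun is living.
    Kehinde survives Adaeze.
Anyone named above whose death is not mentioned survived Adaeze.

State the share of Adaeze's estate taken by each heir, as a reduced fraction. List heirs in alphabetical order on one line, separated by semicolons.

Chidinma, as surviving spouse, takes 2/3.
The remaining 1/3 passes to Adaeze's descendants per stirpes.
The 1/3 is divided into 3 equal shares of 1/9 among Jide, Obafemi, Kehinde.
Jide predeceased; the 1/9 allotted to Jide's branch passes to Jide's issue by representation.
The 1/9 is divided into 3 equal shares of 1/27 among Chukwudi, Yetunde, Ifeoma.
Chukwudi predeceased; the 1/27 allotted to Chukwudi's branch passes to Chukwudi's issue by representation.
The 1/27 is divided into 3 equal shares of 1/81 among Lanre, Ebele, Gbenga.
Lanre is living and takes 1/81.
Ebele is living and takes 1/81.
Gbenga is living and takes 1/81.
Yetunde is living and takes 1/27.
Ifeoma is living and takes 1/27.
Obafemi predeceased; the 1/9 allotted to Obafemi's branch passes to Obafemi's issue by representation.
The 1/9 is divided into 4 equal shares of 1/36 among Uzoma, Temitope, Segun, Abiodun.
Uzoma predeceased; the 1/36 allotted to Uzoma's branch passes to Uzoma's issue by representation.
The 1/36 is divided into 3 equal shares of 1/108 among Morounke, Dayo, Bankole.
Morounke is living and takes 1/108.
Dayo is living and takes 1/108.
Bankole is living and takes 1/108.
Temitope is living and takes 1/36.
Segun is living and takes 1/36.
Abiodun is living and takes 1/36.
Kehinde is living and takes 1/9.

Abiodun 1/36; Bankole 1/108; Chidinma 2/3; Dayo 1/108; Ebele 1/81; Gbenga 1/81; Ifeoma 1/27; Kehinde 1/9; Lanre 1/81; Morounke 1/108; Segun 1/36; Temitope 1/36; Yetunde 1/27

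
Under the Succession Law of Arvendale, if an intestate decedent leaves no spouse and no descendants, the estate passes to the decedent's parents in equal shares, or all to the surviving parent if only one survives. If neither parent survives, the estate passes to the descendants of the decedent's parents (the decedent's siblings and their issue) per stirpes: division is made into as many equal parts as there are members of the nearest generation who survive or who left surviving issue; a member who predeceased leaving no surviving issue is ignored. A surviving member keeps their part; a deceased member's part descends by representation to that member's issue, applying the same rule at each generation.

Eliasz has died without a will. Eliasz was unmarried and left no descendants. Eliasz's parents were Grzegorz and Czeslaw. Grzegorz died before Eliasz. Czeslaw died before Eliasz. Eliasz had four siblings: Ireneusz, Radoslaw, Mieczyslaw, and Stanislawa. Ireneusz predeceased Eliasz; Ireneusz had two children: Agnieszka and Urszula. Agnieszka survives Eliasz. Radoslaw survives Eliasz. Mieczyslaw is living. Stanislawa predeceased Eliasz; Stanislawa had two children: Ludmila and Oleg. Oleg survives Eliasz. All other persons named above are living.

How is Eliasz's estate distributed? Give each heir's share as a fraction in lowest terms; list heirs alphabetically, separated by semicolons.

Agnieszka 1/8; Ludmila 1/8; Mieczyslaw 1/4; Oleg 1/8; Radoslaw 1/4; Urszula 1/8

Neither parent survives and there are no descendants, so the estate passes to Eliasz's siblings and their issue per stirpes.
The estate is divided into 4 equal shares of 1/4 among Ireneusz, Radoslaw, Mieczyslaw, Stanislawa.
Ireneusz predeceased; the 1/4 allotted to Ireneusz's branch passes to Ireneusz's issue by representation.
The 1/4 is divided into 2 equal shares of 1/8 among Agnieszka, Urszula.
Agnieszka is living and takes 1/8.
Urszula is living and takes 1/8.
Radoslaw is living and takes 1/4.
Mieczyslaw is living and takes 1/4.
Stanislawa predeceased; the 1/4 allotted to Stanislawa's branch passes to Stanislawa's issue by representation.
The 1/4 is divided into 2 equal shares of 1/8 among Ludmila, Oleg.
Ludmila is living and takes 1/8.
Oleg is living and takes 1/8.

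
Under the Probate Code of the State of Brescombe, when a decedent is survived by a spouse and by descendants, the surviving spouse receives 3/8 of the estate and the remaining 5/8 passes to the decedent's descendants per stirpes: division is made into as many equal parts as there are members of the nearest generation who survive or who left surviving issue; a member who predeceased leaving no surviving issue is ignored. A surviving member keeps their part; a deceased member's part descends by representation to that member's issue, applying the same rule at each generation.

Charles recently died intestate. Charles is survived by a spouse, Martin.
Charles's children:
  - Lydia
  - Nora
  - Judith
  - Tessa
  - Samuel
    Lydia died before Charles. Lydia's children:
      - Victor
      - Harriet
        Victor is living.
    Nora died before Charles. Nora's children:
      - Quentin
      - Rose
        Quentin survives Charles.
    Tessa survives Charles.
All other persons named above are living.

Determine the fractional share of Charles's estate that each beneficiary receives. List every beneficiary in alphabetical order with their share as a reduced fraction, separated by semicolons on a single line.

Martin, as surviving spouse, takes 3/8.
The remaining 5/8 passes to Charles's descendants per stirpes.
The 5/8 is divided into 5 equal shares of 1/8 among Lydia, Nora, Judith, Tessa, Samuel.
Lydia predeceased; the 1/8 allotted to Lydia's branch passes to Lydia's issue by representation.
The 1/8 is divided into 2 equal shares of 1/16 among Victor, Harriet.
Victor is living and takes 1/16.
Harriet is living and takes 1/16.
Nora predeceased; the 1/8 allotted to Nora's branch passes to Nora's issue by representation.
The 1/8 is divided into 2 equal shares of 1/16 among Quentin, Rose.
Quentin is living and takes 1/16.
Rose is living and takes 1/16.
Judith is living and takes 1/8.
Tessa is living and takes 1/8.
Samuel is living and takes 1/8.

Harriet 1/16; Judith 1/8; Martin 3/8; Quentin 1/16; Rose 1/16; Samuel 1/8; Tessa 1/8; Victor 1/16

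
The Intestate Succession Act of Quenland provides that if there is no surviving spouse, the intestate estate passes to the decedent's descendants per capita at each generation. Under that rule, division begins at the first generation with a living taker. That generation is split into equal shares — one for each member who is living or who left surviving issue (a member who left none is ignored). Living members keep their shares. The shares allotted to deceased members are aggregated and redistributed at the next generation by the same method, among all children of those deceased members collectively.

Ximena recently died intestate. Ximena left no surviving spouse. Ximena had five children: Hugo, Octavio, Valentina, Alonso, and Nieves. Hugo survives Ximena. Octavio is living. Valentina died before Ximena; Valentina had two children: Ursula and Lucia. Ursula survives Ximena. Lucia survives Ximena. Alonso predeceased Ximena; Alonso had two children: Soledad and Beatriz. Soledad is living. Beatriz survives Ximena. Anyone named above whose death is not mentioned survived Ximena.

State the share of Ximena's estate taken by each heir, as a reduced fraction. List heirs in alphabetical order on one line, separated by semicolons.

Beatriz 1/10; Hugo 1/5; Lucia 1/10; Nieves 1/5; Octavio 1/5; Soledad 1/10; Ursula 1/10

There is no surviving spouse, so the entire estate passes to Ximena's descendants per capita at each generation.
At generation 1 (Hugo, Octavio, Valentina, Alonso, Nieves) there are 5 shares of (1)/5 = 1/5 each.
Living: Hugo, Octavio, and Nieves — each takes 1/5.
Deceased: Valentina and Alonso. Their combined 2/5 is pooled and carried to generation 2.
At generation 2 (Ursula, Lucia, Soledad, Beatriz) there are 4 shares of (2/5)/4 = 1/10 each.
Living: Ursula, Lucia, Soledad, and Beatriz — each takes 1/10.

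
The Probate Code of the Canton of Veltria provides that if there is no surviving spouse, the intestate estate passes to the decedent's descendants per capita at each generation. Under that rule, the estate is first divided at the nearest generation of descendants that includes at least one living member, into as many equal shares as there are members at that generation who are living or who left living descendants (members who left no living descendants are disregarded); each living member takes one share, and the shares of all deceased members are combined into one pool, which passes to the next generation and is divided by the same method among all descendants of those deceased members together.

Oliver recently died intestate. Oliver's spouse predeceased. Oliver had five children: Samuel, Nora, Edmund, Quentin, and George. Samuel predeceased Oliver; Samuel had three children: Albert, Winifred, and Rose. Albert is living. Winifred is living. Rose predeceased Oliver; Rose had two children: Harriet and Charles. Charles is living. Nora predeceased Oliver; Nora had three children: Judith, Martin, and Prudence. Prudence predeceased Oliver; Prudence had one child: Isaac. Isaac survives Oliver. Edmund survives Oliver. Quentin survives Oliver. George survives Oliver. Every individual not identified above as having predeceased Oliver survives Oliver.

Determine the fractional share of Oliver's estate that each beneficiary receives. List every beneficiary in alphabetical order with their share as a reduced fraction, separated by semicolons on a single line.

Albert 1/15; Charles 2/45; Edmund 1/5; George 1/5; Harriet 2/45; Isaac 2/45; Judith 1/15; Martin 1/15; Quentin 1/5; Winifred 1/15

There is no surviving spouse, so the entire estate passes to Oliver's descendants per capita at each generation.
At generation 1 (Samuel, Nora, Edmund, Quentin, George) there are 5 shares of (1)/5 = 1/5 each.
Living: Edmund, Quentin, and George — each takes 1/5.
Deceased: Samuel and Nora. Their combined 2/5 is pooled and carried to generation 2.
At generation 2 (Albert, Winifred, Rose, Judith, Martin, Prudence) there are 6 shares of (2/5)/6 = 1/15 each.
Living: Albert, Winifred, Judith, and Martin — each takes 1/15.
Deceased: Rose and Prudence. Their combined 2/15 is pooled and carried to generation 3.
At generation 3 (Harriet, Charles, Isaac) there are 3 shares of (2/15)/3 = 2/45 each.
Living: Harriet, Charles, and Isaac — each takes 2/45.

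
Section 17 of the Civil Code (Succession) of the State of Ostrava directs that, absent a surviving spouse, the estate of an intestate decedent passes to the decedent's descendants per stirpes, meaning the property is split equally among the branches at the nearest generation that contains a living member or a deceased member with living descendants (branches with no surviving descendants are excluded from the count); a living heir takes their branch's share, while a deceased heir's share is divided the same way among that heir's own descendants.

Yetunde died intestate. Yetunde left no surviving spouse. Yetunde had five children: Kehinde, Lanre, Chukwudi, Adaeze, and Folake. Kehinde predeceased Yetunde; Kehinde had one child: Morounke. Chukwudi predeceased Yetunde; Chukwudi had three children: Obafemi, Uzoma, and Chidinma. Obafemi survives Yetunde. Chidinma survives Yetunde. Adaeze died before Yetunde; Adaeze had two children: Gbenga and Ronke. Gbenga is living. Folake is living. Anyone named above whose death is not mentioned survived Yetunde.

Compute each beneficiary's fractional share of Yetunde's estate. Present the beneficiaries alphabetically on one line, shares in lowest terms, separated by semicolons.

Chidinma 1/15; Folake 1/5; Gbenga 1/10; Lanre 1/5; Morounke 1/5; Obafemi 1/15; Ronke 1/10; Uzoma 1/15

There is no surviving spouse, so the entire estate passes to Yetunde's descendants per stirpes.
The estate is divided into 5 equal shares of 1/5 among Kehinde, Lanre, Chukwudi, Adaeze, Folake.
Kehinde predeceased; the 1/5 allotted to Kehinde's branch passes to Kehinde's issue by representation.
Morounke is the sole taker at this level and receives the full 1/5.
Lanre is living and takes 1/5.
Chukwudi predeceased; the 1/5 allotted to Chukwudi's branch passes to Chukwudi's issue by representation.
The 1/5 is divided into 3 equal shares of 1/15 among Obafemi, Uzoma, Chidinma.
Obafemi is living and takes 1/15.
Uzoma is living and takes 1/15.
Chidinma is living and takes 1/15.
Adaeze predeceased; the 1/5 allotted to Adaeze's branch passes to Adaeze's issue by representation.
The 1/5 is divided into 2 equal shares of 1/10 among Gbenga, Ronke.
Gbenga is living and takes 1/10.
Ronke is living and takes 1/10.
Folake is living and takes 1/5.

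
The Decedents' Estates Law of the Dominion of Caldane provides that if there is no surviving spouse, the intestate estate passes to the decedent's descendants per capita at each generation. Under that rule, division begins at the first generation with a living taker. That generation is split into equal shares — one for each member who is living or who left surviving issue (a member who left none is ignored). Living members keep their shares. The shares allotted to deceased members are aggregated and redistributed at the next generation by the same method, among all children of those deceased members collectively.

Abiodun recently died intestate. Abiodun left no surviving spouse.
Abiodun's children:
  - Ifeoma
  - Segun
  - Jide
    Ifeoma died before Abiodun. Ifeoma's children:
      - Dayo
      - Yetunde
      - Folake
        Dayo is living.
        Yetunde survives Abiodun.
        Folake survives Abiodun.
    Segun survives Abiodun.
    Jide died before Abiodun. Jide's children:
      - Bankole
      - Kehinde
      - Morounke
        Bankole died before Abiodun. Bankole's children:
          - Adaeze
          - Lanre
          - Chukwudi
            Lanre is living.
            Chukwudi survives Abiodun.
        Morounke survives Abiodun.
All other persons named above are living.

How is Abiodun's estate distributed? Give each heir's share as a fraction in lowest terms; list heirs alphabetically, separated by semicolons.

Adaeze 1/27; Chukwudi 1/27; Dayo 1/9; Folake 1/9; Kehinde 1/9; Lanre 1/27; Morounke 1/9; Segun 1/3; Yetunde 1/9

There is no surviving spouse, so the entire estate passes to Abiodun's descendants per capita at each generation.
At generation 1 (Ifeoma, Segun, Jide) there are 3 shares of (1)/3 = 1/3 each.
Living: Segun — each takes 1/3.
Deceased: Ifeoma and Jide. Their combined 2/3 is pooled and carried to generation 2.
At generation 2 (Dayo, Yetunde, Folake, Bankole, Kehinde, Morounke) there are 6 shares of (2/3)/6 = 1/9 each.
Living: Dayo, Yetunde, Folake, Kehinde, and Morounke — each takes 1/9.
Deceased: Bankole. That 1/9 share is carried to generation 3.
At generation 3 (Adaeze, Lanre, Chukwudi) there are 3 shares of (1/9)/3 = 1/27 each.
Living: Adaeze, Lanre, and Chukwudi — each takes 1/27.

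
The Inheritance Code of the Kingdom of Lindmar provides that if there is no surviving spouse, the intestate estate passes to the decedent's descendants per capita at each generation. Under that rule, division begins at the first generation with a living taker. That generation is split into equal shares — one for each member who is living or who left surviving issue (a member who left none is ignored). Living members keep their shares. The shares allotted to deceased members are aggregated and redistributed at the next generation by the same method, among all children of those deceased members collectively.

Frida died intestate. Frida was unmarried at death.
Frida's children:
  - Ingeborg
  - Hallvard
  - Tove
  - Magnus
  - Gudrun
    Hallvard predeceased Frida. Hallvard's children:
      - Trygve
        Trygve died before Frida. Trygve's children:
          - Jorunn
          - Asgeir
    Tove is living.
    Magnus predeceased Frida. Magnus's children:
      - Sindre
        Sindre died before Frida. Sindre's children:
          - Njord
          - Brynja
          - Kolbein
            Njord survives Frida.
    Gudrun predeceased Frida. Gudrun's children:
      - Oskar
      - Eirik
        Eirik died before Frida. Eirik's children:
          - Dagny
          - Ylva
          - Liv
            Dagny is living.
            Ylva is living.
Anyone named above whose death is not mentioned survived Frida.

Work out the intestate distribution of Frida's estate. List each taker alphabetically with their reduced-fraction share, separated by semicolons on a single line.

There is no surviving spouse, so the entire estate passes to Frida's descendants per capita at each generation.
At generation 1 (Ingeborg, Hallvard, Tove, Magnus, Gudrun) there are 5 shares of (1)/5 = 1/5 each.
Living: Ingeborg and Tove — each takes 1/5.
Deceased: Hallvard, Magnus, and Gudrun. Their combined 3/5 is pooled and carried to generation 2.
At generation 2 (Trygve, Sindre, Oskar, Eirik) there are 4 shares of (3/5)/4 = 3/20 each.
Living: Oskar — each takes 3/20.
Deceased: Trygve, Sindre, and Eirik. Their combined 9/20 is pooled and carried to generation 3.
At generation 3 (Jorunn, Asgeir, Njord, Brynja, Kolbein, Dagny, Ylva, Liv) there are 8 shares of (9/20)/8 = 9/160 each.
Living: Jorunn, Asgeir, Njord, Brynja, Kolbein, Dagny, Ylva, and Liv — each takes 9/160.

Asgeir 9/160; Brynja 9/160; Dagny 9/160; Ingeborg 1/5; Jorunn 9/160; Kolbein 9/160; Liv 9/160; Njord 9/160; Oskar 3/20; Tove 1/5; Ylva 9/160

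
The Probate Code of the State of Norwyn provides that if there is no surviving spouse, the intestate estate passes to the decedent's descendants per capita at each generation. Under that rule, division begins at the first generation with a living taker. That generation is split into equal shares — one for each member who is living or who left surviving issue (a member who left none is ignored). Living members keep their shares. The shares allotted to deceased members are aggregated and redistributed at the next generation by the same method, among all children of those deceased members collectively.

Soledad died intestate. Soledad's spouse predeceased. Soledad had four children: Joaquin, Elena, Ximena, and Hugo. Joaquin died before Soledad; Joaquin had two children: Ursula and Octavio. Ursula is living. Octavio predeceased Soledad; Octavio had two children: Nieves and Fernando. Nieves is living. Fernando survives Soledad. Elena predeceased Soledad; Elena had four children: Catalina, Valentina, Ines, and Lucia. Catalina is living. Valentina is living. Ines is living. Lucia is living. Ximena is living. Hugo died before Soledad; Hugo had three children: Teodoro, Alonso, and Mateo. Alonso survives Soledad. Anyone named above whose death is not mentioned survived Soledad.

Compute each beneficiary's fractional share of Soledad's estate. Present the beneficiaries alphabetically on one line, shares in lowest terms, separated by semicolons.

There is no surviving spouse, so the entire estate passes to Soledad's descendants per capita at each generation.
At generation 1 (Joaquin, Elena, Ximena, Hugo) there are 4 shares of (1)/4 = 1/4 each.
Living: Ximena — each takes 1/4.
Deceased: Joaquin, Elena, and Hugo. Their combined 3/4 is pooled and carried to generation 2.
At generation 2 (Ursula, Octavio, Catalina, Valentina, Ines, Lucia, Teodoro, Alonso, Mateo) there are 9 shares of (3/4)/9 = 1/12 each.
Living: Ursula, Catalina, Valentina, Ines, Lucia, Teodoro, Alonso, and Mateo — each takes 1/12.
Deceased: Octavio. That 1/12 share is carried to generation 3.
At generation 3 (Nieves, Fernando) there are 2 shares of (1/12)/2 = 1/24 each.
Living: Nieves and Fernando — each takes 1/24.

Alonso 1/12; Catalina 1/12; Fernando 1/24; Ines 1/12; Lucia 1/12; Mateo 1/12; Nieves 1/24; Teodoro 1/12; Ursula 1/12; Valentina 1/12; Ximena 1/4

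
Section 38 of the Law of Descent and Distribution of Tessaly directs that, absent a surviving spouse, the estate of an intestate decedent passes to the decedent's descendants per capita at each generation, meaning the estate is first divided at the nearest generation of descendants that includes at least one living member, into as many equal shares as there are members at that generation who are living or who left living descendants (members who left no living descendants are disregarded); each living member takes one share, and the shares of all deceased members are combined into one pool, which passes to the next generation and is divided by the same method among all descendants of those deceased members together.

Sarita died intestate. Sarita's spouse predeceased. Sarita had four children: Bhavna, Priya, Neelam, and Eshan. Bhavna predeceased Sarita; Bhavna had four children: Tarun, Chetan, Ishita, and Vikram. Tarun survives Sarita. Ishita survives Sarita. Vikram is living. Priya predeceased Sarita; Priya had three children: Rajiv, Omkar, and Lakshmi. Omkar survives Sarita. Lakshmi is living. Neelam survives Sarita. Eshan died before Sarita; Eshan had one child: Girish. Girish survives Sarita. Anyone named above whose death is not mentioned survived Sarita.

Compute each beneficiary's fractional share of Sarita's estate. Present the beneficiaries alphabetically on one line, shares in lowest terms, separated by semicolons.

Chetan 3/32; Girish 3/32; Ishita 3/32; Lakshmi 3/32; Neelam 1/4; Omkar 3/32; Rajiv 3/32; Tarun 3/32; Vikram 3/32

There is no surviving spouse, so the entire estate passes to Sarita's descendants per capita at each generation.
At generation 1 (Bhavna, Priya, Neelam, Eshan) there are 4 shares of (1)/4 = 1/4 each.
Living: Neelam — each takes 1/4.
Deceased: Bhavna, Priya, and Eshan. Their combined 3/4 is pooled and carried to generation 2.
At generation 2 (Tarun, Chetan, Ishita, Vikram, Rajiv, Omkar, Lakshmi, Girish) there are 8 shares of (3/4)/8 = 3/32 each.
Living: Tarun, Chetan, Ishita, Vikram, Rajiv, Omkar, Lakshmi, and Girish — each takes 3/32.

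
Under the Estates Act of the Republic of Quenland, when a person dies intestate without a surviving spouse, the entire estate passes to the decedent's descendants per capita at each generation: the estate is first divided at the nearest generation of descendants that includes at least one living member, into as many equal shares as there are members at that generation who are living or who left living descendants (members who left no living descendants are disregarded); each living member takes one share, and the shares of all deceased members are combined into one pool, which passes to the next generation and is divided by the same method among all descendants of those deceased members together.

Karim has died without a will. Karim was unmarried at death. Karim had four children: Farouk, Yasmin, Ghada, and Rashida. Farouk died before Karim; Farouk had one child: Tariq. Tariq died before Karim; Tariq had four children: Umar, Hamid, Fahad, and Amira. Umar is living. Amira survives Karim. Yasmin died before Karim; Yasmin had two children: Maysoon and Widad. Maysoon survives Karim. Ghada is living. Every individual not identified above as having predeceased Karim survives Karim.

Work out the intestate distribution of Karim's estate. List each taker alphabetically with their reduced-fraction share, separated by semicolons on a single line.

Amira 1/24; Fahad 1/24; Ghada 1/4; Hamid 1/24; Maysoon 1/6; Rashida 1/4; Umar 1/24; Widad 1/6

There is no surviving spouse, so the entire estate passes to Karim's descendants per capita at each generation.
At generation 1 (Farouk, Yasmin, Ghada, Rashida) there are 4 shares of (1)/4 = 1/4 each.
Living: Ghada and Rashida — each takes 1/4.
Deceased: Farouk and Yasmin. Their combined 1/2 is pooled and carried to generation 2.
At generation 2 (Tariq, Maysoon, Widad) there are 3 shares of (1/2)/3 = 1/6 each.
Living: Maysoon and Widad — each takes 1/6.
Deceased: Tariq. That 1/6 share is carried to generation 3.
At generation 3 (Umar, Hamid, Fahad, Amira) there are 4 shares of (1/6)/4 = 1/24 each.
Living: Umar, Hamid, Fahad, and Amira — each takes 1/24.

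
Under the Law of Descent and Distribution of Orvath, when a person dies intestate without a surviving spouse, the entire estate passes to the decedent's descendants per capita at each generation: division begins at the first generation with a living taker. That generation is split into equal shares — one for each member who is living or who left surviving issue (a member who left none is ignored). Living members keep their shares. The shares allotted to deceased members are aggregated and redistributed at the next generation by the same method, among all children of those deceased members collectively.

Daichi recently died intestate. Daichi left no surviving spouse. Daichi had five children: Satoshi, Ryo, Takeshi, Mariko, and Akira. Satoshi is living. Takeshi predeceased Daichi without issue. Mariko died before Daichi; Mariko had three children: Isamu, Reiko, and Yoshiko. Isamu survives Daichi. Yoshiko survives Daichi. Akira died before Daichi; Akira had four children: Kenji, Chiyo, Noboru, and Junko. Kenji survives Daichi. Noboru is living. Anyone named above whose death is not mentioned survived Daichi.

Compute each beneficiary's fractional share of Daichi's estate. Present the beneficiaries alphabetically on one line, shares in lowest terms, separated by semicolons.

There is no surviving spouse, so the entire estate passes to Daichi's descendants per capita at each generation.
At generation 1 (Satoshi, Ryo, Mariko, Akira) there are 4 shares of (1)/4 = 1/4 each.
Living: Satoshi and Ryo — each takes 1/4.
Deceased: Mariko and Akira. Their combined 1/2 is pooled and carried to generation 2.
At generation 2 (Isamu, Reiko, Yoshiko, Kenji, Chiyo, Noboru, Junko) there are 7 shares of (1/2)/7 = 1/14 each.
Living: Isamu, Reiko, Yoshiko, Kenji, Chiyo, Noboru, and Junko — each takes 1/14.

Chiyo 1/14; Isamu 1/14; Junko 1/14; Kenji 1/14; Noboru 1/14; Reiko 1/14; Ryo 1/4; Satoshi 1/4; Yoshiko 1/14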